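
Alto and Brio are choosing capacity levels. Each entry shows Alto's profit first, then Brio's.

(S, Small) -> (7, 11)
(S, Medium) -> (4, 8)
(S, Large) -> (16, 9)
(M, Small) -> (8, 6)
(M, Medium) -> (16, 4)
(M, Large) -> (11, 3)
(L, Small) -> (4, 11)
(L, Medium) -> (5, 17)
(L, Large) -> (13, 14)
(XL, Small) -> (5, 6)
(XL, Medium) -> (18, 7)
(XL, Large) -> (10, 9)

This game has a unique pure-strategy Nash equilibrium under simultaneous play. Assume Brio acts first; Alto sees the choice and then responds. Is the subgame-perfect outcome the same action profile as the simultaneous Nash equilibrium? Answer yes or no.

no

Alto best-responds to each possible Brio move:
- Small: Alto compares 7, 8, 4, 5 and picks M; Brio would get 6.
- Medium: Alto compares 4, 16, 5, 18 and picks XL; Brio would get 7.
- Large: Alto compares 16, 11, 13, 10 and picks S; Brio would get 9.
Among 6, 7, 9, the best is 9 at Large. Subgame-perfect outcome: (S, Large) with payoffs (16, 9).
Now find the simultaneous Nash equilibrium.
Alto's best replies: Small→M; Medium→XL; Large→S.
Brio's best replies: S→Small; M→Small; L→Medium; XL→Large.
Only (M, Small) has each player best-responding; Nash payoffs (8, 6).
Sequential outcome (S, Large) differs from the Nash profile (M, Small).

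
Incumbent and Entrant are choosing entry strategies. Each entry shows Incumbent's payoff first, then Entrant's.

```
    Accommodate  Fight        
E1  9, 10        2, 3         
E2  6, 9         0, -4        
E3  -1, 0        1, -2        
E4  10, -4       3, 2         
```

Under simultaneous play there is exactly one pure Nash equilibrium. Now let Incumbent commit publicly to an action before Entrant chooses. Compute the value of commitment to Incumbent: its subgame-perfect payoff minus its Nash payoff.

6

Backward induction with Incumbent moving first.
- E1: Entrant compares 10, 3 and picks Accommodate; Incumbent would get 9.
- E2: Entrant compares 9, -4 and picks Accommodate; Incumbent would get 6.
- E3: Entrant compares 0, -2 and picks Accommodate; Incumbent would get -1.
- E4: Entrant compares -4, 2 and picks Fight; Incumbent would get 3.
Incumbent's induced payoffs are 9, 6, -1, 3, so Incumbent commits to E1. Subgame-perfect outcome: (E1, Accommodate) with payoffs (9, 10).
For the simultaneous game, intersect best replies.
Incumbent's best replies: Accommodate→E4; Fight→E4.
Entrant's best replies: E1→Accommodate; E2→Accommodate; E3→Accommodate; E4→Fight.
Only (E4, Fight) has each player best-responding; Nash payoffs (3, 2).
Incumbent's commitment gain: 9 − 3 = 6.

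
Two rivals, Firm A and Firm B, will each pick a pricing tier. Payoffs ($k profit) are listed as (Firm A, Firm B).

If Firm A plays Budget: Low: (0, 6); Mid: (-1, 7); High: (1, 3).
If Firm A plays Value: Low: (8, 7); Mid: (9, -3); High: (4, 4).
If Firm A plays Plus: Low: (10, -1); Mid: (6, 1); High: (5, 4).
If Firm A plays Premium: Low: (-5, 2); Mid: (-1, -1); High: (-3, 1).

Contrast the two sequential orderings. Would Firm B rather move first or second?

second

If Firm A leads: Firm B's best replies are Budget→Mid, Value→Low, Plus→High, Premium→Low; Firm A's induced payoffs -1, 8, 5, -5; outcome (Value, Low), payoffs (8, 7).
If Firm B leads: Firm A's best replies are Low→Plus, Mid→Value, High→Plus; Firm B's induced payoffs -1, -3, 4; outcome (Plus, High), payoffs (5, 4).
Firm B gets 4 moving first and 7 moving second, so Firm B prefers to move second.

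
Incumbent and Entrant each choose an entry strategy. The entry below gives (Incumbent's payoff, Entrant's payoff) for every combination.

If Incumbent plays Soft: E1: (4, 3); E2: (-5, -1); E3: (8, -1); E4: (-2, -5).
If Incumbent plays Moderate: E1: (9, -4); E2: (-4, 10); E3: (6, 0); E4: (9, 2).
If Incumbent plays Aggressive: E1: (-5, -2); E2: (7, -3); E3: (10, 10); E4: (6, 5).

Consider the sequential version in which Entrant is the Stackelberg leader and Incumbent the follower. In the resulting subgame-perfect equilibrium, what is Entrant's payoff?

Incumbent best-responds to each possible Entrant move:
- E1 → Incumbent plays Moderate (best of 4, 9, -5); Entrant gets -4.
- E2 → Incumbent plays Aggressive (best of -5, -4, 7); Entrant gets -3.
- E3 → Incumbent plays Aggressive (best of 8, 6, 10); Entrant gets 10.
- E4 → Incumbent plays Moderate (best of -2, 9, 6); Entrant gets 2.
Maximizing over -4, -3, 10, 2, Entrant chooses E3. Subgame-perfect outcome: (Aggressive, E3) with payoffs (10, 10).

10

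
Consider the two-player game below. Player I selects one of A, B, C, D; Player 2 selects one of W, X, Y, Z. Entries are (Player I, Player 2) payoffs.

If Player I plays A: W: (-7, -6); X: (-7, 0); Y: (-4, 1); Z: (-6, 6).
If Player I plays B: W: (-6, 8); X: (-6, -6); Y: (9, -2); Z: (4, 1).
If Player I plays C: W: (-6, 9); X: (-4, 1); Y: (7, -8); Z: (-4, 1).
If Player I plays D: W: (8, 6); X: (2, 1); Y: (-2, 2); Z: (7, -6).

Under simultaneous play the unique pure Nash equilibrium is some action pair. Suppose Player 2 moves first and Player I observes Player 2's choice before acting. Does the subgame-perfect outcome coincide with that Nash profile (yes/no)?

yes

Backward induction with Player 2 moving first.
- W: BR = D, leader payoff 6.
- X: BR = D, leader payoff 1.
- Y: BR = B, leader payoff -2.
- Z: BR = D, leader payoff -6.
Among 6, 1, -2, -6, the best is 6 at W. Subgame-perfect outcome: (D, W) with payoffs (8, 6).
Under simultaneous play:
Player I's best replies: W→D; X→D; Y→B; Z→D.
Player 2's best replies: A→Z; B→W; C→W; D→W.
The unique mutual best reply is (D, W), giving (8, 6).
Sequential outcome (D, W) coincides with the Nash profile (D, W).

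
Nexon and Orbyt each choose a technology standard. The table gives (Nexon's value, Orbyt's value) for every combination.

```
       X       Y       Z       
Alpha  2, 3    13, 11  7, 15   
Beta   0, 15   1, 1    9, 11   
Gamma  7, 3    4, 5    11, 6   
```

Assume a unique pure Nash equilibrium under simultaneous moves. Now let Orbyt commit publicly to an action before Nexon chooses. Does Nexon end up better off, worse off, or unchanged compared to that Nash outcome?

Nexon best-responds to each possible Orbyt move:
- X: BR = Gamma, leader payoff 3.
- Y: BR = Alpha, leader payoff 11.
- Z: BR = Gamma, leader payoff 6.
Orbyt's induced payoffs are 3, 11, 6, so Orbyt commits to Y. Subgame-perfect outcome: (Alpha, Y) with payoffs (13, 11).
Now find the simultaneous Nash equilibrium.
Nexon's best replies: X→Gamma; Y→Alpha; Z→Gamma.
Orbyt's best replies: Alpha→Z; Beta→X; Gamma→Z.
Only (Gamma, Z) has each player best-responding; Nash payoffs (11, 6).
Nexon earns 13 sequentially versus 11 at the Nash outcome: better off.

better off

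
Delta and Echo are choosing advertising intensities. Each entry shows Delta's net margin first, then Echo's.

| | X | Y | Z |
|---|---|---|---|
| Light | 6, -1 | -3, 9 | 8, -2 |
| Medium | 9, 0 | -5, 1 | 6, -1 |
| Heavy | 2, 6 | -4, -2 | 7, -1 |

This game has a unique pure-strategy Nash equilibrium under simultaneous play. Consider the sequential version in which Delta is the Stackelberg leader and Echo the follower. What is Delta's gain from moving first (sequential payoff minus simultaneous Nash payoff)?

Solve by backward induction (Delta leads).
- Light → Echo plays Y (best of -1, 9, -2); Delta gets -3.
- Medium → Echo plays Y (best of 0, 1, -1); Delta gets -5.
- Heavy → Echo plays X (best of 6, -2, -1); Delta gets 2.
Maximizing over -3, -5, 2, Delta chooses Heavy. Subgame-perfect outcome: (Heavy, X) with payoffs (2, 6).
For the simultaneous game, intersect best replies.
Delta's best replies: X→Medium; Y→Light; Z→Light.
Echo's best replies: Light→Y; Medium→Y; Heavy→X.
The unique mutual best reply is (Light, Y), giving (-3, 9).
Delta's commitment gain: 2 − -3 = 5.

5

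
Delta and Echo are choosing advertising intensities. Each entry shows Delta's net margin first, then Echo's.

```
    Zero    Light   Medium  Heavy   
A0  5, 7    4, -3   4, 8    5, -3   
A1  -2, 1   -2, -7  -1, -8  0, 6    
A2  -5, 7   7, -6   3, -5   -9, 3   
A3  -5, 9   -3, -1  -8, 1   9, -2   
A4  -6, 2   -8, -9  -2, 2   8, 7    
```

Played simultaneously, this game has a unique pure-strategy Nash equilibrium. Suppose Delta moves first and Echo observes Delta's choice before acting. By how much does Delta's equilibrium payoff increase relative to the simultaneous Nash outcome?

4

Work backward from Echo's decision.
- A0: BR = Medium, leader payoff 4.
- A1: BR = Heavy, leader payoff 0.
- A2: BR = Zero, leader payoff -5.
- A3: BR = Zero, leader payoff -5.
- A4: BR = Heavy, leader payoff 8.
Delta's induced payoffs are 4, 0, -5, -5, 8, so Delta commits to A4. Subgame-perfect outcome: (A4, Heavy) with payoffs (8, 7).
For the simultaneous game, intersect best replies.
Delta's best replies: Zero→A0; Light→A2; Medium→A0; Heavy→A3.
Echo's best replies: A0→Medium; A1→Heavy; A2→Zero; A3→Zero; A4→Heavy.
The unique mutual best reply is (A0, Medium), giving (4, 8).
Delta's commitment gain: 8 − 4 = 4.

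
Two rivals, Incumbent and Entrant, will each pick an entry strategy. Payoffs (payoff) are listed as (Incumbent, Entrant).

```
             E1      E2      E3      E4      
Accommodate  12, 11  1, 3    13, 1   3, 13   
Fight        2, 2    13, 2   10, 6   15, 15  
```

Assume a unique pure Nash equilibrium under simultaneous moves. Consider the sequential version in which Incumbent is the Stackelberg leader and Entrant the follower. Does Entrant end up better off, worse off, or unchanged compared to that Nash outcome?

Work backward from Entrant's decision.
- Accommodate → Entrant plays E4 (best of 11, 3, 1, 13); Incumbent gets 3.
- Fight → Entrant plays E4 (best of 2, 2, 6, 15); Incumbent gets 15.
Maximizing over 3, 15, Incumbent chooses Fight. Subgame-perfect outcome: (Fight, E4) with payoffs (15, 15).
For the simultaneous game, intersect best replies.
Incumbent's best replies: E1→Accommodate; E2→Fight; E3→Accommodate; E4→Fight.
Entrant's best replies: Accommodate→E4; Fight→E4.
Only (Fight, E4) has each player best-responding; Nash payoffs (15, 15).
Entrant earns 15 sequentially versus 15 at the Nash outcome: unchanged.

unchanged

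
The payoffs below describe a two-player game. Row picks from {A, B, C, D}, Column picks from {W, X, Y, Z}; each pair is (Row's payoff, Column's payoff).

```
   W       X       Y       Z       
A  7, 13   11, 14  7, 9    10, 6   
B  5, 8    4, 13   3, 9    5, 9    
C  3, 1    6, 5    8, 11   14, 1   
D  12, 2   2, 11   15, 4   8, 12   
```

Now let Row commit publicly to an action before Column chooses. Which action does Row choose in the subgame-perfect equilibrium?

A

Column best-responds to each possible Row move:
- A → Column plays X (best of 13, 14, 9, 6); Row gets 11.
- B → Column plays X (best of 8, 13, 9, 9); Row gets 4.
- C → Column plays Y (best of 1, 5, 11, 1); Row gets 8.
- D → Column plays Z (best of 2, 11, 4, 12); Row gets 8.
Among 11, 4, 8, 8, the best is 11 at A. Subgame-perfect outcome: (A, X) with payoffs (11, 14).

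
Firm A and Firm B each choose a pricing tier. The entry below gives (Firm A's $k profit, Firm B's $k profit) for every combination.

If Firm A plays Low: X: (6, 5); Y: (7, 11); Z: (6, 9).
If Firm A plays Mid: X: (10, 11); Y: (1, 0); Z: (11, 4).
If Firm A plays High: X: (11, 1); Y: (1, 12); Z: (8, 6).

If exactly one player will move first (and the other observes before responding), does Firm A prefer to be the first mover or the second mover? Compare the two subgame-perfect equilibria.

first

If Firm A leads: Firm B's best replies are Low→Y, Mid→X, High→Y; Firm A's induced payoffs 7, 10, 1; outcome (Mid, X), payoffs (10, 11).
If Firm B leads: Firm A's best replies are X→High, Y→Low, Z→Mid; Firm B's induced payoffs 1, 11, 4; outcome (Low, Y), payoffs (7, 11).
Firm A gets 10 moving first and 7 moving second, so Firm A prefers to move first.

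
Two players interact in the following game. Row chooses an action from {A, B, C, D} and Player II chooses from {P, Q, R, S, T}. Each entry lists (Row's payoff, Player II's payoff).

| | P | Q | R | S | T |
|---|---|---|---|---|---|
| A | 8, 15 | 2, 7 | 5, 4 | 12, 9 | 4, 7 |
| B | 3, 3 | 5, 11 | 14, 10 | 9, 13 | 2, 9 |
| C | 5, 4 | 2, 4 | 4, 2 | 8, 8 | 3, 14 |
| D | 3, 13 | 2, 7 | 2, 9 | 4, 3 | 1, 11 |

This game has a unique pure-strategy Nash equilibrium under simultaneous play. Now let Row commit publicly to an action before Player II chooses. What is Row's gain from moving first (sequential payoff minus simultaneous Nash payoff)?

1

Player II best-responds to each possible Row move:
- A: Player II compares 15, 7, 4, 9, 7 and picks P; Row would get 8.
- B: Player II compares 3, 11, 10, 13, 9 and picks S; Row would get 9.
- C: Player II compares 4, 4, 2, 8, 14 and picks T; Row would get 3.
- D: Player II compares 13, 7, 9, 3, 11 and picks P; Row would get 3.
Row's induced payoffs are 8, 9, 3, 3, so Row commits to B. Subgame-perfect outcome: (B, S) with payoffs (9, 13).
For the simultaneous game, intersect best replies.
Row's best replies: P→A; Q→B; R→B; S→A; T→A.
Player II's best replies: A→P; B→S; C→T; D→P.
Only (A, P) has each player best-responding; Nash payoffs (8, 15).
Row's commitment gain: 9 − 8 = 1.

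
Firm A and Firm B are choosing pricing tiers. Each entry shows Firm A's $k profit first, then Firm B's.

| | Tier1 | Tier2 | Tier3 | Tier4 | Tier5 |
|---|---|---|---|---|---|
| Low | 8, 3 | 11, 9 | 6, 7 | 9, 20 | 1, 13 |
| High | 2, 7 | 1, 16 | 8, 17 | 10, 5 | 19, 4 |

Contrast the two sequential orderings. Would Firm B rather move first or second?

second

If Firm A leads: Firm B's best replies are Low→Tier4, High→Tier3; Firm A's induced payoffs 9, 8; outcome (Low, Tier4), payoffs (9, 20).
If Firm B leads: Firm A's best replies are Tier1→Low, Tier2→Low, Tier3→High, Tier4→High, Tier5→High; Firm B's induced payoffs 3, 9, 17, 5, 4; outcome (High, Tier3), payoffs (8, 17).
Firm B gets 17 moving first and 20 moving second, so Firm B prefers to move second.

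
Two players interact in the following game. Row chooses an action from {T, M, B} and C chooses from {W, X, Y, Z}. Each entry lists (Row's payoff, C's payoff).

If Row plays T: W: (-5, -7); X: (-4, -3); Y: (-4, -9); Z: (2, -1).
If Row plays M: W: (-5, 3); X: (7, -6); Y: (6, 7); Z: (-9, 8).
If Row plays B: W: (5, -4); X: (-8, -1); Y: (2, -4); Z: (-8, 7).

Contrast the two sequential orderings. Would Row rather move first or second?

If Row leads: C's best replies are T→Z, M→Z, B→Z; Row's induced payoffs 2, -9, -8; outcome (T, Z), payoffs (2, -1).
If C leads: Row's best replies are W→B, X→M, Y→M, Z→T; C's induced payoffs -4, -6, 7, -1; outcome (M, Y), payoffs (6, 7).
Row gets 2 moving first and 6 moving second, so Row prefers to move second.

second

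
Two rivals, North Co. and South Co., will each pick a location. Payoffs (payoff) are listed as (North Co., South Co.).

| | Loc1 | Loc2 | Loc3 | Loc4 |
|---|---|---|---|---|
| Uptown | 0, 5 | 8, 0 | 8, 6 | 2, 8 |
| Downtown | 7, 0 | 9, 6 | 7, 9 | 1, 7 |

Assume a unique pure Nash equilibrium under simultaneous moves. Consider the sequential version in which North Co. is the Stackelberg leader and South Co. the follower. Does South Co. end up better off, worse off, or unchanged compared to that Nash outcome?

better off

Work backward from South Co.'s decision.
- Uptown: South Co. compares 5, 0, 6, 8 and picks Loc4; North Co. would get 2.
- Downtown: South Co. compares 0, 6, 9, 7 and picks Loc3; North Co. would get 7.
Maximizing over 2, 7, North Co. chooses Downtown. Subgame-perfect outcome: (Downtown, Loc3) with payoffs (7, 9).
Now find the simultaneous Nash equilibrium.
North Co.'s best replies: Loc1→Downtown; Loc2→Downtown; Loc3→Uptown; Loc4→Uptown.
South Co.'s best replies: Uptown→Loc4; Downtown→Loc3.
The unique mutual best reply is (Uptown, Loc4), giving (2, 8).
South Co. earns 9 sequentially versus 8 at the Nash outcome: better off.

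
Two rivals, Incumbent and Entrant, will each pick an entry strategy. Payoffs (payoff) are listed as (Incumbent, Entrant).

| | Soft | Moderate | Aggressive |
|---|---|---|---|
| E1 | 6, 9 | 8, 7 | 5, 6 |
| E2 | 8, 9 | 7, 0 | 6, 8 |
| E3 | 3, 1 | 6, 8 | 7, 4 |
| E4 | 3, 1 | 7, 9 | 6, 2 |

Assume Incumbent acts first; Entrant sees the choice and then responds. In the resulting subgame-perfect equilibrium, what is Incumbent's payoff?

Work backward from Entrant's decision.
- E1 → Entrant plays Soft (best of 9, 7, 6); Incumbent gets 6.
- E2 → Entrant plays Soft (best of 9, 0, 8); Incumbent gets 8.
- E3 → Entrant plays Moderate (best of 1, 8, 4); Incumbent gets 6.
- E4 → Entrant plays Moderate (best of 1, 9, 2); Incumbent gets 7.
Incumbent's induced payoffs are 6, 8, 6, 7, so Incumbent commits to E2. Subgame-perfect outcome: (E2, Soft) with payoffs (8, 9).

8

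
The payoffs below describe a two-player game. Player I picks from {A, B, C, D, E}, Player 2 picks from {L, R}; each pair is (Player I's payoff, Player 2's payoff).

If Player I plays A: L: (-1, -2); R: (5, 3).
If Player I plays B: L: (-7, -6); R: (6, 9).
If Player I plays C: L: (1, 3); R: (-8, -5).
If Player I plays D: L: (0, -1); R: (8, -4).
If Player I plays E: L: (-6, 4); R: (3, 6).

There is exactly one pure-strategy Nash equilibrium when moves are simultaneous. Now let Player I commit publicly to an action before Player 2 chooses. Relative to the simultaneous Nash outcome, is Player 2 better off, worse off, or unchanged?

Solve by backward induction (Player I leads).
- A: BR = R, leader payoff 5.
- B: BR = R, leader payoff 6.
- C: BR = L, leader payoff 1.
- D: BR = L, leader payoff 0.
- E: BR = R, leader payoff 3.
Player I's induced payoffs are 5, 6, 1, 0, 3, so Player I commits to B. Subgame-perfect outcome: (B, R) with payoffs (6, 9).
Under simultaneous play:
Player I's best replies: L→C; R→D.
Player 2's best replies: A→R; B→R; C→L; D→L; E→R.
The unique mutual best reply is (C, L), giving (1, 3).
Player 2 earns 9 sequentially versus 3 at the Nash outcome: better off.

better off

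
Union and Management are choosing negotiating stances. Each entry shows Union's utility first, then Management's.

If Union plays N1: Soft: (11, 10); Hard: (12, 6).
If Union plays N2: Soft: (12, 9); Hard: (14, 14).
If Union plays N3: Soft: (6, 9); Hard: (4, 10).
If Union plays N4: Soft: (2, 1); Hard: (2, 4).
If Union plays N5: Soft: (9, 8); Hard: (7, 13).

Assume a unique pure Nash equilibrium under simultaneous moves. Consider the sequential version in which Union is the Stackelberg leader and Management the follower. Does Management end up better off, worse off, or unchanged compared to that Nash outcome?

unchanged

Backward induction with Union moving first.
- N1: BR = Soft, leader payoff 11.
- N2: BR = Hard, leader payoff 14.
- N3: BR = Hard, leader payoff 4.
- N4: BR = Hard, leader payoff 2.
- N5: BR = Hard, leader payoff 7.
Among 11, 14, 4, 2, 7, the best is 14 at N2. Subgame-perfect outcome: (N2, Hard) with payoffs (14, 14).
Now find the simultaneous Nash equilibrium.
Union's best replies: Soft→N2; Hard→N2.
Management's best replies: N1→Soft; N2→Hard; N3→Hard; N4→Hard; N5→Hard.
Only (N2, Hard) has each player best-responding; Nash payoffs (14, 14).
Management earns 14 sequentially versus 14 at the Nash outcome: unchanged.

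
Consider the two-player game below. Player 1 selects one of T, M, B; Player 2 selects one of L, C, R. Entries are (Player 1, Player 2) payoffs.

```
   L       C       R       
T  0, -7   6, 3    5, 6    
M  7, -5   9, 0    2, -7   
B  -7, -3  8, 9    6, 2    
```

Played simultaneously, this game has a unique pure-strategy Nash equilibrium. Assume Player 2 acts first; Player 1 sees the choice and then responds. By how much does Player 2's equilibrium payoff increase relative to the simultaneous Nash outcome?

Work backward from Player 1's decision.
- L → Player 1 plays M (best of 0, 7, -7); Player 2 gets -5.
- C → Player 1 plays M (best of 6, 9, 8); Player 2 gets 0.
- R → Player 1 plays B (best of 5, 2, 6); Player 2 gets 2.
Among -5, 0, 2, the best is 2 at R. Subgame-perfect outcome: (B, R) with payoffs (6, 2).
Under simultaneous play:
Player 1's best replies: L→M; C→M; R→B.
Player 2's best replies: T→R; M→C; B→C.
Only (M, C) has each player best-responding; Nash payoffs (9, 0).
Player 2's commitment gain: 2 − 0 = 2.

2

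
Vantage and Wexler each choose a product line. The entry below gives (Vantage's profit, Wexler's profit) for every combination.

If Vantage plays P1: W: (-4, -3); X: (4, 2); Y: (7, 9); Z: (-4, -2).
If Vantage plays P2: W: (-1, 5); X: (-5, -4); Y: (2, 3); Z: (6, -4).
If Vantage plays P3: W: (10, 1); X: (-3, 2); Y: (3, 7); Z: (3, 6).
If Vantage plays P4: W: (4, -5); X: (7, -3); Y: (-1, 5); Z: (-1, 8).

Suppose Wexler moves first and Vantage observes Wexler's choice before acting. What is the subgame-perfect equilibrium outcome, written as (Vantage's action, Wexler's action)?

Vantage best-responds to each possible Wexler move:
- W: Vantage compares -4, -1, 10, 4 and picks P3; Wexler would get 1.
- X: Vantage compares 4, -5, -3, 7 and picks P4; Wexler would get -3.
- Y: Vantage compares 7, 2, 3, -1 and picks P1; Wexler would get 9.
- Z: Vantage compares -4, 6, 3, -1 and picks P2; Wexler would get -4.
Maximizing over 1, -3, 9, -4, Wexler chooses Y. Subgame-perfect outcome: (P1, Y) with payoffs (7, 9).

(P1, Y)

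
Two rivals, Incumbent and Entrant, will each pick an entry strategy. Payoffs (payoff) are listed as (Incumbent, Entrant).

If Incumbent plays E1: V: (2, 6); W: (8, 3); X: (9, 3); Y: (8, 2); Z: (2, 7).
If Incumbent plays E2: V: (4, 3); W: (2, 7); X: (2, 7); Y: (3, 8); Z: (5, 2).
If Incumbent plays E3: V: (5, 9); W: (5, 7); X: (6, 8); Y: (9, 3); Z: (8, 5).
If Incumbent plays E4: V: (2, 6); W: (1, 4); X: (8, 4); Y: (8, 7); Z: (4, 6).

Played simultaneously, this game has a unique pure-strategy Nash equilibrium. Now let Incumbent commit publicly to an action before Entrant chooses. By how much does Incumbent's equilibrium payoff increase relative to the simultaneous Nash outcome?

3

Work backward from Entrant's decision.
- E1: BR = Z, leader payoff 2.
- E2: BR = Y, leader payoff 3.
- E3: BR = V, leader payoff 5.
- E4: BR = Y, leader payoff 8.
Among 2, 3, 5, 8, the best is 8 at E4. Subgame-perfect outcome: (E4, Y) with payoffs (8, 7).
Under simultaneous play:
Incumbent's best replies: V→E3; W→E1; X→E1; Y→E3; Z→E3.
Entrant's best replies: E1→Z; E2→Y; E3→V; E4→Y.
The unique mutual best reply is (E3, V), giving (5, 9).
Incumbent's commitment gain: 8 − 5 = 3.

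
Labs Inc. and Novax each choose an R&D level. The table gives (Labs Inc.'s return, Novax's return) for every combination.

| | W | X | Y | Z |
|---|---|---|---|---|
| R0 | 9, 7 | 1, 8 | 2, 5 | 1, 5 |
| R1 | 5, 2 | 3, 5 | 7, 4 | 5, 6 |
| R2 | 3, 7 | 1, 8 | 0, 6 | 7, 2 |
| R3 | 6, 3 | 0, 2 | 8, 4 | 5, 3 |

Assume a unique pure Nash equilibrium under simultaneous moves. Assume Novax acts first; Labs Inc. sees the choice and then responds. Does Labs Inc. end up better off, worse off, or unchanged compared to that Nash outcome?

better off

Labs Inc. best-responds to each possible Novax move:
- W: Labs Inc. compares 9, 5, 3, 6 and picks R0; Novax would get 7.
- X: Labs Inc. compares 1, 3, 1, 0 and picks R1; Novax would get 5.
- Y: Labs Inc. compares 2, 7, 0, 8 and picks R3; Novax would get 4.
- Z: Labs Inc. compares 1, 5, 7, 5 and picks R2; Novax would get 2.
Maximizing over 7, 5, 4, 2, Novax chooses W. Subgame-perfect outcome: (R0, W) with payoffs (9, 7).
Now find the simultaneous Nash equilibrium.
Labs Inc.'s best replies: W→R0; X→R1; Y→R3; Z→R2.
Novax's best replies: R0→X; R1→Z; R2→X; R3→Y.
The unique mutual best reply is (R3, Y), giving (8, 4).
Labs Inc. earns 9 sequentially versus 8 at the Nash outcome: better off.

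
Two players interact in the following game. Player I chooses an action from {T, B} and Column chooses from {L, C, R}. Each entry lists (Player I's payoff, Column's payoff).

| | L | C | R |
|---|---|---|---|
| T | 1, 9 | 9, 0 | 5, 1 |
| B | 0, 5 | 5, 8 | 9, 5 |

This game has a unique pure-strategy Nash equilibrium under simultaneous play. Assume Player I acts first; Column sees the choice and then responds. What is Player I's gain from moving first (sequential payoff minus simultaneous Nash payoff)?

Backward induction with Player I moving first.
- T: Column compares 9, 0, 1 and picks L; Player I would get 1.
- B: Column compares 5, 8, 5 and picks C; Player I would get 5.
Player I's induced payoffs are 1, 5, so Player I commits to B. Subgame-perfect outcome: (B, C) with payoffs (5, 8).
Now find the simultaneous Nash equilibrium.
Player I's best replies: L→T; C→T; R→B.
Column's best replies: T→L; B→C.
Only (T, L) has each player best-responding; Nash payoffs (1, 9).
Player I's commitment gain: 5 − 1 = 4.

4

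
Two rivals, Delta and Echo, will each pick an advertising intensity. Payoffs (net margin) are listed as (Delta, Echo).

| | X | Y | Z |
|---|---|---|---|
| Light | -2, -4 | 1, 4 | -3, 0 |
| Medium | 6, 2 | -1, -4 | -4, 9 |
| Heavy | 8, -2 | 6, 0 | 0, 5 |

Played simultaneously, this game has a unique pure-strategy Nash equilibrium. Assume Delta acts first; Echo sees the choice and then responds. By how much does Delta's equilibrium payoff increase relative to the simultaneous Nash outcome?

Echo best-responds to each possible Delta move:
- Light: BR = Y, leader payoff 1.
- Medium: BR = Z, leader payoff -4.
- Heavy: BR = Z, leader payoff 0.
Among 1, -4, 0, the best is 1 at Light. Subgame-perfect outcome: (Light, Y) with payoffs (1, 4).
Under simultaneous play:
Delta's best replies: X→Heavy; Y→Heavy; Z→Heavy.
Echo's best replies: Light→Y; Medium→Z; Heavy→Z.
The unique mutual best reply is (Heavy, Z), giving (0, 5).
Delta's commitment gain: 1 − 0 = 1.

1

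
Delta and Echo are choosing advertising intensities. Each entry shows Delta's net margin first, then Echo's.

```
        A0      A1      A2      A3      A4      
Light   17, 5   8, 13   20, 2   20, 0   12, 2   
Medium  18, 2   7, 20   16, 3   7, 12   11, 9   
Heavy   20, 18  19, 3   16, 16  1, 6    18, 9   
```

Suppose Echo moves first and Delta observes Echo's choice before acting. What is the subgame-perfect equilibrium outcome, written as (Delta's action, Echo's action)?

Solve by backward induction (Echo leads).
- A0: Delta compares 17, 18, 20 and picks Heavy; Echo would get 18.
- A1: Delta compares 8, 7, 19 and picks Heavy; Echo would get 3.
- A2: Delta compares 20, 16, 16 and picks Light; Echo would get 2.
- A3: Delta compares 20, 7, 1 and picks Light; Echo would get 0.
- A4: Delta compares 12, 11, 18 and picks Heavy; Echo would get 9.
Echo's induced payoffs are 18, 3, 2, 0, 9, so Echo commits to A0. Subgame-perfect outcome: (Heavy, A0) with payoffs (20, 18).

(Heavy, A0)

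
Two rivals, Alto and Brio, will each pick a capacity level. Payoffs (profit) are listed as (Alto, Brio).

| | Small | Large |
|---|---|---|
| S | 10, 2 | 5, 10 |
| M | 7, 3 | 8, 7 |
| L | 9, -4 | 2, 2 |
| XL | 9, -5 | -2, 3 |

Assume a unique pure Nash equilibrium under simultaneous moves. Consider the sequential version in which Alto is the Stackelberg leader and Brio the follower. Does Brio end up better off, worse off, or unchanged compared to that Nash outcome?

Solve by backward induction (Alto leads).
- S → Brio plays Large (best of 2, 10); Alto gets 5.
- M → Brio plays Large (best of 3, 7); Alto gets 8.
- L → Brio plays Large (best of -4, 2); Alto gets 2.
- XL → Brio plays Large (best of -5, 3); Alto gets -2.
Alto's induced payoffs are 5, 8, 2, -2, so Alto commits to M. Subgame-perfect outcome: (M, Large) with payoffs (8, 7).
Now find the simultaneous Nash equilibrium.
Alto's best replies: Small→S; Large→M.
Brio's best replies: S→Large; M→Large; L→Large; XL→Large.
The unique mutual best reply is (M, Large), giving (8, 7).
Brio earns 7 sequentially versus 7 at the Nash outcome: unchanged.

unchanged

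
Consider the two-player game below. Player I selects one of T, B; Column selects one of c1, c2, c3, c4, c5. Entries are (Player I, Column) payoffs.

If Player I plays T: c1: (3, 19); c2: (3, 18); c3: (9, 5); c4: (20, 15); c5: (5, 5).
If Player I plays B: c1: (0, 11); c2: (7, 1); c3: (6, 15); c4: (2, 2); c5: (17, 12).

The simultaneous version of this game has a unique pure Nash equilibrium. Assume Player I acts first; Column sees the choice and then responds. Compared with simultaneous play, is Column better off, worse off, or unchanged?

worse off

Backward induction with Player I moving first.
- T: Column compares 19, 18, 5, 15, 5 and picks c1; Player I would get 3.
- B: Column compares 11, 1, 15, 2, 12 and picks c3; Player I would get 6.
Among 3, 6, the best is 6 at B. Subgame-perfect outcome: (B, c3) with payoffs (6, 15).
Now find the simultaneous Nash equilibrium.
Player I's best replies: c1→T; c2→B; c3→T; c4→T; c5→B.
Column's best replies: T→c1; B→c3.
The unique mutual best reply is (T, c1), giving (3, 19).
Column earns 15 sequentially versus 19 at the Nash outcome: worse off.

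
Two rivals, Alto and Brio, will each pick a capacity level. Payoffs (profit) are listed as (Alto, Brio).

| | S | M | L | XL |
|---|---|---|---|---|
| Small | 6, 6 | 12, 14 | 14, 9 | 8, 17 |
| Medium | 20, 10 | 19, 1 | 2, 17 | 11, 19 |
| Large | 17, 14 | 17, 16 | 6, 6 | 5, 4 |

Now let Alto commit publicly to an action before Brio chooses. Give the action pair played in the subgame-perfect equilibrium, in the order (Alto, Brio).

(Large, M)

Work backward from Brio's decision.
- Small: BR = XL, leader payoff 8.
- Medium: BR = XL, leader payoff 11.
- Large: BR = M, leader payoff 17.
Maximizing over 8, 11, 17, Alto chooses Large. Subgame-perfect outcome: (Large, M) with payoffs (17, 16).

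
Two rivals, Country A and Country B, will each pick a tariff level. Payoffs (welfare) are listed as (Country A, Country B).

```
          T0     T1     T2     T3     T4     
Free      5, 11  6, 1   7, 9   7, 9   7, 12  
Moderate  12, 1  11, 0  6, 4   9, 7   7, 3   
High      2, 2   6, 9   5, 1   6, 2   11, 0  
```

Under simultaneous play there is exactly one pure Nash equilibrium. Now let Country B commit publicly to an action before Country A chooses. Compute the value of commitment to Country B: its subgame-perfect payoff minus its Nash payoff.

2

Country A best-responds to each possible Country B move:
- T0: BR = Moderate, leader payoff 1.
- T1: BR = Moderate, leader payoff 0.
- T2: BR = Free, leader payoff 9.
- T3: BR = Moderate, leader payoff 7.
- T4: BR = High, leader payoff 0.
Among 1, 0, 9, 7, 0, the best is 9 at T2. Subgame-perfect outcome: (Free, T2) with payoffs (7, 9).
Under simultaneous play:
Country A's best replies: T0→Moderate; T1→Moderate; T2→Free; T3→Moderate; T4→High.
Country B's best replies: Free→T4; Moderate→T3; High→T1.
Only (Moderate, T3) has each player best-responding; Nash payoffs (9, 7).
Country B's commitment gain: 9 − 7 = 2.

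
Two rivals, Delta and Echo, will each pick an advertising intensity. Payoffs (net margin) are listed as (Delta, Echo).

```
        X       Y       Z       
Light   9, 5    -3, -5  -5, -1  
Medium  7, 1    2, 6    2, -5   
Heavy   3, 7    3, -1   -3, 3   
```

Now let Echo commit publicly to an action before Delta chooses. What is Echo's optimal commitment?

X

Delta best-responds to each possible Echo move:
- X → Delta plays Light (best of 9, 7, 3); Echo gets 5.
- Y → Delta plays Heavy (best of -3, 2, 3); Echo gets -1.
- Z → Delta plays Medium (best of -5, 2, -3); Echo gets -5.
Maximizing over 5, -1, -5, Echo chooses X. Subgame-perfect outcome: (Light, X) with payoffs (9, 5).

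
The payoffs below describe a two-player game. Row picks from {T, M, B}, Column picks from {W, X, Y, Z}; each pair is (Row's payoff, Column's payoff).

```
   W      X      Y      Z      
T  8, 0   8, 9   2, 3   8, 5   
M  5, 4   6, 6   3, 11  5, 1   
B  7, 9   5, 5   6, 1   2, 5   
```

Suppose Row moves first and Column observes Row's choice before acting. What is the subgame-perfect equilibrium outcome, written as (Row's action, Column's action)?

Solve by backward induction (Row leads).
- T: Column compares 0, 9, 3, 5 and picks X; Row would get 8.
- M: Column compares 4, 6, 11, 1 and picks Y; Row would get 3.
- B: Column compares 9, 5, 1, 5 and picks W; Row would get 7.
Among 8, 3, 7, the best is 8 at T. Subgame-perfect outcome: (T, X) with payoffs (8, 9).

(T, X)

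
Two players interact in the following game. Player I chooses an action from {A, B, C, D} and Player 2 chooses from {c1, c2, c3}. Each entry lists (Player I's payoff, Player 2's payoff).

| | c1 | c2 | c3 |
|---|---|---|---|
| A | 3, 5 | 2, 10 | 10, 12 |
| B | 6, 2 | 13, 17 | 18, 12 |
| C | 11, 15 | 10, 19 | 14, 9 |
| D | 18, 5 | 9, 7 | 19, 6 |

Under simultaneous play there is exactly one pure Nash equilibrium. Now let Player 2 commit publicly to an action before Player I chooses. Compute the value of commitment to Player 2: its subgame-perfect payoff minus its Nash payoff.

0

Solve by backward induction (Player 2 leads).
- c1: Player I compares 3, 6, 11, 18 and picks D; Player 2 would get 5.
- c2: Player I compares 2, 13, 10, 9 and picks B; Player 2 would get 17.
- c3: Player I compares 10, 18, 14, 19 and picks D; Player 2 would get 6.
Among 5, 17, 6, the best is 17 at c2. Subgame-perfect outcome: (B, c2) with payoffs (13, 17).
Under simultaneous play:
Player I's best replies: c1→D; c2→B; c3→D.
Player 2's best replies: A→c3; B→c2; C→c2; D→c2.
The unique mutual best reply is (B, c2), giving (13, 17).
Player 2's commitment gain: 17 − 17 = 0.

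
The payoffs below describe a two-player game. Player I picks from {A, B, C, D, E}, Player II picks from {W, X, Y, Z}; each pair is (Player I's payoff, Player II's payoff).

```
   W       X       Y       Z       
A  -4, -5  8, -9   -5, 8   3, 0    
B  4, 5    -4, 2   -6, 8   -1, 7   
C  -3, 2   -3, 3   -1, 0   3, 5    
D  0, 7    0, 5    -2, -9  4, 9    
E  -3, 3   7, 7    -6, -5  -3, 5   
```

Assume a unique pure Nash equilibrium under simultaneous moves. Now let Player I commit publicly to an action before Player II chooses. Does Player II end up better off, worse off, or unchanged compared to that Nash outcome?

Solve by backward induction (Player I leads).
- A: BR = Y, leader payoff -5.
- B: BR = Y, leader payoff -6.
- C: BR = Z, leader payoff 3.
- D: BR = Z, leader payoff 4.
- E: BR = X, leader payoff 7.
Player I's induced payoffs are -5, -6, 3, 4, 7, so Player I commits to E. Subgame-perfect outcome: (E, X) with payoffs (7, 7).
Now find the simultaneous Nash equilibrium.
Player I's best replies: W→B; X→A; Y→C; Z→D.
Player II's best replies: A→Y; B→Y; C→Z; D→Z; E→X.
The unique mutual best reply is (D, Z), giving (4, 9).
Player II earns 7 sequentially versus 9 at the Nash outcome: worse off.

worse off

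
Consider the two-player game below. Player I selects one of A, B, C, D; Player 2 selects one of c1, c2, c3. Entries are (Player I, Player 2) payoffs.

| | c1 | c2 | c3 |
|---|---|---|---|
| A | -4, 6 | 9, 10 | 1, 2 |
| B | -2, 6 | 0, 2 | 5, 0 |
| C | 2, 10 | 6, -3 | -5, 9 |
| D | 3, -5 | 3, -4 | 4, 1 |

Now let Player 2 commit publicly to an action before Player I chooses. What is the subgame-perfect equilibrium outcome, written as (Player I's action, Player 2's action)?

Work backward from Player I's decision.
- c1 → Player I plays D (best of -4, -2, 2, 3); Player 2 gets -5.
- c2 → Player I plays A (best of 9, 0, 6, 3); Player 2 gets 10.
- c3 → Player I plays B (best of 1, 5, -5, 4); Player 2 gets 0.
Player 2's induced payoffs are -5, 10, 0, so Player 2 commits to c2. Subgame-perfect outcome: (A, c2) with payoffs (9, 10).

(A, c2)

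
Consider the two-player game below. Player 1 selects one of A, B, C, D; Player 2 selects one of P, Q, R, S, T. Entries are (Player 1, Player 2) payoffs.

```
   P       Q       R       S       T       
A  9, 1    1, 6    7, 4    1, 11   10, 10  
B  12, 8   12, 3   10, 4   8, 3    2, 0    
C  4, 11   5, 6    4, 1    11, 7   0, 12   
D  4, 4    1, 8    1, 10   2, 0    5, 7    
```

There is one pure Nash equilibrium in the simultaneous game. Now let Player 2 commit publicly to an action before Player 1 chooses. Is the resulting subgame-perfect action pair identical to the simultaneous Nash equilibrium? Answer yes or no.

Work backward from Player 1's decision.
- P: Player 1 compares 9, 12, 4, 4 and picks B; Player 2 would get 8.
- Q: Player 1 compares 1, 12, 5, 1 and picks B; Player 2 would get 3.
- R: Player 1 compares 7, 10, 4, 1 and picks B; Player 2 would get 4.
- S: Player 1 compares 1, 8, 11, 2 and picks C; Player 2 would get 7.
- T: Player 1 compares 10, 2, 0, 5 and picks A; Player 2 would get 10.
Maximizing over 8, 3, 4, 7, 10, Player 2 chooses T. Subgame-perfect outcome: (A, T) with payoffs (10, 10).
Under simultaneous play:
Player 1's best replies: P→B; Q→B; R→B; S→C; T→A.
Player 2's best replies: A→S; B→P; C→T; D→R.
Only (B, P) has each player best-responding; Nash payoffs (12, 8).
Sequential outcome (A, T) differs from the Nash profile (B, P).

no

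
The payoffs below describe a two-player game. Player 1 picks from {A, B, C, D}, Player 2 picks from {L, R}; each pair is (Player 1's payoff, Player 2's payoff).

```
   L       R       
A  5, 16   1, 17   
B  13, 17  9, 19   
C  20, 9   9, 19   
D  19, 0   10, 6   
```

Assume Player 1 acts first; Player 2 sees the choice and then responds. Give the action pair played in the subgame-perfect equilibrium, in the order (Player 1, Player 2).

Player 2 best-responds to each possible Player 1 move:
- A: BR = R, leader payoff 1.
- B: BR = R, leader payoff 9.
- C: BR = R, leader payoff 9.
- D: BR = R, leader payoff 10.
Among 1, 9, 9, 10, the best is 10 at D. Subgame-perfect outcome: (D, R) with payoffs (10, 6).

(D, R)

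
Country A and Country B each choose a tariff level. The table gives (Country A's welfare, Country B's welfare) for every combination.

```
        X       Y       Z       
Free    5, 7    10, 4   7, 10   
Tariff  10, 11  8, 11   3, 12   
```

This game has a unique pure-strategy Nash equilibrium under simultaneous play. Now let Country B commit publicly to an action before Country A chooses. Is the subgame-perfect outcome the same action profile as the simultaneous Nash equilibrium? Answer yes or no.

no

Country A best-responds to each possible Country B move:
- X: BR = Tariff, leader payoff 11.
- Y: BR = Free, leader payoff 4.
- Z: BR = Free, leader payoff 10.
Maximizing over 11, 4, 10, Country B chooses X. Subgame-perfect outcome: (Tariff, X) with payoffs (10, 11).
Under simultaneous play:
Country A's best replies: X→Tariff; Y→Free; Z→Free.
Country B's best replies: Free→Z; Tariff→Z.
The unique mutual best reply is (Free, Z), giving (7, 10).
Sequential outcome (Tariff, X) differs from the Nash profile (Free, Z).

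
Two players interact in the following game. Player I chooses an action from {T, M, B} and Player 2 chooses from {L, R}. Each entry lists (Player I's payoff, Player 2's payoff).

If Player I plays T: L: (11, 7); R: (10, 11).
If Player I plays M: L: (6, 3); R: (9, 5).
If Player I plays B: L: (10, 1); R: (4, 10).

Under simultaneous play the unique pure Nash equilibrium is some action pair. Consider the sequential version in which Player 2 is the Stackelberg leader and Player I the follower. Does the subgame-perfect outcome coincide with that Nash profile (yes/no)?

yes

Player I best-responds to each possible Player 2 move:
- L: Player I compares 11, 6, 10 and picks T; Player 2 would get 7.
- R: Player I compares 10, 9, 4 and picks T; Player 2 would get 11.
Maximizing over 7, 11, Player 2 chooses R. Subgame-perfect outcome: (T, R) with payoffs (10, 11).
For the simultaneous game, intersect best replies.
Player I's best replies: L→T; R→T.
Player 2's best replies: T→R; M→R; B→R.
The unique mutual best reply is (T, R), giving (10, 11).
Sequential outcome (T, R) coincides with the Nash profile (T, R).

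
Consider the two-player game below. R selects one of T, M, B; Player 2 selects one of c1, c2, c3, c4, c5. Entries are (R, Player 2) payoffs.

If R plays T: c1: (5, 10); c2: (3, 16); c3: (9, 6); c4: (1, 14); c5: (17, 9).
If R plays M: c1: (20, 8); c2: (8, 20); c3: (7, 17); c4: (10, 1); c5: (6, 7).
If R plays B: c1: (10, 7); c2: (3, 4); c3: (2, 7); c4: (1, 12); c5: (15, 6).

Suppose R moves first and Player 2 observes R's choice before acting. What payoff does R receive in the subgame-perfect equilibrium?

8

Solve by backward induction (R leads).
- T: Player 2 compares 10, 16, 6, 14, 9 and picks c2; R would get 3.
- M: Player 2 compares 8, 20, 17, 1, 7 and picks c2; R would get 8.
- B: Player 2 compares 7, 4, 7, 12, 6 and picks c4; R would get 1.
Maximizing over 3, 8, 1, R chooses M. Subgame-perfect outcome: (M, c2) with payoffs (8, 20).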